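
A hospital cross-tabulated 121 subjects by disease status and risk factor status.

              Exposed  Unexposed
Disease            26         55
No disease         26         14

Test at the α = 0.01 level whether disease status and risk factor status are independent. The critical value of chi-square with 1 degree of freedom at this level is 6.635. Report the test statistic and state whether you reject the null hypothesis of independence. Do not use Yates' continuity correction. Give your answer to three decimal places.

11.828; reject H₀

Row totals: 81, 40. Column totals: 52, 69. Grand total N = 121.
Expected counts (row total × column total / N):
  Disease, Exposed: 81×52/121 = 34.8099
  Disease, Unexposed: 81×69/121 = 46.1901
  No disease, Exposed: 40×52/121 = 17.1901
  No disease, Unexposed: 40×69/121 = 22.8099
Contributions (O − E)²/E:
  (26 − 34.8099)²/34.8099 = 2.2297
  (55 − 46.1901)²/46.1901 = 1.6803
  (26 − 17.1901)²/17.1901 = 4.5151
  (14 − 22.8099)²/22.8099 = 3.4027
χ² = 2.2297 + 1.6803 + 4.5151 + 3.4027 = 11.828
df = (2−1)(2−1) = 1. Since 11.828 > 6.635, reject the null hypothesis of independence at α = 0.01.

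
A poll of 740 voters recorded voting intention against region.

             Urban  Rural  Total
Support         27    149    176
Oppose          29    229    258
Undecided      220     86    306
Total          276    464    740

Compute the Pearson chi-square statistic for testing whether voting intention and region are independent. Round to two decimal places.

Grand total N = 740.
Expected counts (row total × column total / N):
  Support, Urban: 176×276/740 = 65.643
  Support, Rural: 176×464/740 = 110.357
  Oppose, Urban: 258×276/740 = 96.227
  Oppose, Rural: 258×464/740 = 161.773
  Undecided, Urban: 306×276/740 = 114.130
  Undecided, Rural: 306×464/740 = 191.870
Contributions (O − E)²/E:
  (27 − 65.643)²/65.643 = 22.7485
  (149 − 110.357)²/110.357 = 13.5314
  (29 − 96.227)²/96.227 = 46.9668
  (229 − 161.773)²/161.773 = 27.9371
  (220 − 114.130)²/114.130 = 98.2078
  (86 − 191.870)²/191.870 = 58.4169
χ² = 22.7485 + 13.5314 + 46.9668 + 27.9371 + 98.2078 + 58.4169 = 267.81

267.81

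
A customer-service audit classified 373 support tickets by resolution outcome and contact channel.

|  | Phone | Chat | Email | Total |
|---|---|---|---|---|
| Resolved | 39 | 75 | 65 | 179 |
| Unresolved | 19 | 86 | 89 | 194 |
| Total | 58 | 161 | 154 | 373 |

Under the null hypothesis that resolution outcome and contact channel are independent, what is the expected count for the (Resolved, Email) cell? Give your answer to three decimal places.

Row total (Resolved) = 179; column total (Email) = 154; grand total N = 373.
Expected count = (row total × column total) / N = 179 × 154 / 373 = 73.903.

73.903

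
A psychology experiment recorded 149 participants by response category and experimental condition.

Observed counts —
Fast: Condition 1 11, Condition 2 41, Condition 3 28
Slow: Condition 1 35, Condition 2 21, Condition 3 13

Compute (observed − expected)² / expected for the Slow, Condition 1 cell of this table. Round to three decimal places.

Row total (Slow) = 69; column total (Condition 1) = 46; N = 149.
Expected count E = 69 × 46 / 149 = 21.3020.
Contribution = (O − E)²/E = (35 − 21.3020)² / 21.3020 = 8.808.

8.808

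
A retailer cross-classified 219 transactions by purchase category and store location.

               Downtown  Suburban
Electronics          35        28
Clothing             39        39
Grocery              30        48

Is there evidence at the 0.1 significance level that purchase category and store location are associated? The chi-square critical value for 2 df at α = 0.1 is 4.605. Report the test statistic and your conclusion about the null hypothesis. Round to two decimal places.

Row totals: 63, 78, 78. Column totals: 104, 115. Grand total N = 219.
Expected counts (row total × column total / N):
  Electronics, Downtown: 63×104/219 = 29.918
  Electronics, Suburban: 63×115/219 = 33.082
  Clothing, Downtown: 78×104/219 = 37.041
  Clothing, Suburban: 78×115/219 = 40.959
  Grocery, Downtown: 78×104/219 = 37.041
  Grocery, Suburban: 78×115/219 = 40.959
Contributions (O − E)²/E:
  (35 − 29.918)²/29.918 = 0.8633
  (28 − 33.082)²/33.082 = 0.7807
  (39 − 37.041)²/37.041 = 0.1036
  (39 − 40.959)²/40.959 = 0.0937
  (30 − 37.041)²/37.041 = 1.3384
  (48 − 40.959)²/40.959 = 1.2104
χ² = 0.8633 + 0.7807 + 0.1036 + 0.0937 + 1.3384 + 1.2104 = 4.39
df = (3−1)(2−1) = 2. Since 4.39 < 4.605, fail to reject the null hypothesis of independence at α = 0.1.

4.39; fail to reject H₀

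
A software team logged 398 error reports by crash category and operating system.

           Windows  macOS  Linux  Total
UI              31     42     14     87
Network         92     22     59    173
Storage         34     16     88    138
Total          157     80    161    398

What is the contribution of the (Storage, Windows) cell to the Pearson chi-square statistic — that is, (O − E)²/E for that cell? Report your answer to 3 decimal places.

7.673

Row total (Storage) = 138; column total (Windows) = 157; N = 398.
Expected count E = 138 × 157 / 398 = 54.4372.
Contribution = (O − E)²/E = (34 − 54.4372)² / 54.4372 = 7.673.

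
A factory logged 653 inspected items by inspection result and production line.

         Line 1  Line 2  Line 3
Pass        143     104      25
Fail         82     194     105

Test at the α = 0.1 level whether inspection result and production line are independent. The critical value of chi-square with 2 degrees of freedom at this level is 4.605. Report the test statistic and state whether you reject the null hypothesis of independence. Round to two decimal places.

76.90; reject H₀

Row totals: 272, 381. Column totals: 225, 298, 130. Grand total N = 653.
Expected counts (row total × column total / N):
  Pass, Line 1: 272×225/653 = 93.721
  Pass, Line 2: 272×298/653 = 124.129
  Pass, Line 3: 272×130/653 = 54.150
  Fail, Line 1: 381×225/653 = 131.279
  Fail, Line 2: 381×298/653 = 173.871
  Fail, Line 3: 381×130/653 = 75.850
Contributions (O − E)²/E:
  (143 − 93.721)²/93.721 = 25.9112
  (104 − 124.129)²/124.129 = 3.2642
  (25 − 54.150)²/54.150 = 15.6920
  (82 − 131.279)²/131.279 = 18.4982
  (194 − 173.871)²/173.871 = 2.3303
  (105 − 75.850)²/75.850 = 11.2027
χ² = 25.9112 + 3.2642 + 15.6920 + 18.4982 + 2.3303 + 11.2027 = 76.90
df = (2−1)(3−1) = 2. Since 76.90 > 4.605, reject the null hypothesis of independence at α = 0.1.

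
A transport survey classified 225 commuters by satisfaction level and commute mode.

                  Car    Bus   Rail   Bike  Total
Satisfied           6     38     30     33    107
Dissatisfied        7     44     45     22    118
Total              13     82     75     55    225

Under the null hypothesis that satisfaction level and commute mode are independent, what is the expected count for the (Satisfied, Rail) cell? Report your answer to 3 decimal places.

35.667

Row total (Satisfied) = 107; column total (Rail) = 75; grand total N = 225.
Expected count = (row total × column total) / N = 107 × 75 / 225 = 35.667.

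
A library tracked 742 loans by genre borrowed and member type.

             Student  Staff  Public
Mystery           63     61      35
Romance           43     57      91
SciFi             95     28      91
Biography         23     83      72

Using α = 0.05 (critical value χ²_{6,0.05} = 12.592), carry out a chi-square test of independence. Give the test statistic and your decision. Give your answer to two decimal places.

Row totals: 159, 191, 214, 178. Column totals: 224, 229, 289. Grand total N = 742.
Expected counts (row total × column total / N):
  Mystery, Student: 159×224/742 = 48.000
  Mystery, Staff: 159×229/742 = 49.071
  Mystery, Public: 159×289/742 = 61.929
  Romance, Student: 191×224/742 = 57.660
  Romance, Staff: 191×229/742 = 58.947
  Romance, Public: 191×289/742 = 74.392
  SciFi, Student: 214×224/742 = 64.604
  SciFi, Staff: 214×229/742 = 66.046
  SciFi, Public: 214×289/742 = 83.350
  Biography, Student: 178×224/742 = 53.736
  Biography, Staff: 178×229/742 = 54.935
  Biography, Public: 178×289/742 = 69.329
Contributions (O − E)²/E:
  (63 − 48.000)²/48.000 = 4.6875
  (61 − 49.071)²/49.071 = 2.8999
  (35 − 61.929)²/61.929 = 11.7097
  (43 − 57.660)²/57.660 = 3.7273
  (57 − 58.947)²/58.947 = 0.0643
  (91 − 74.392)²/74.392 = 3.7077
  (95 − 64.604)²/64.604 = 14.3012
  (28 − 66.046)²/66.046 = 21.9165
  (91 − 83.350)²/83.350 = 0.7021
  (23 − 53.736)²/53.736 = 17.5804
  (83 − 54.935)²/54.935 = 14.3377
  (72 − 69.329)²/69.329 = 0.1029
χ² = 4.6875 + 2.8999 + 11.7097 + 3.7273 + 0.0643 + 3.7077 + 14.3012 + 21.9165 + 0.7021 + 17.5804 + 14.3377 + 0.1029 = 95.74
df = (4−1)(3−1) = 6. Since 95.74 > 12.592, reject the null hypothesis of independence at α = 0.05.

95.74; reject H₀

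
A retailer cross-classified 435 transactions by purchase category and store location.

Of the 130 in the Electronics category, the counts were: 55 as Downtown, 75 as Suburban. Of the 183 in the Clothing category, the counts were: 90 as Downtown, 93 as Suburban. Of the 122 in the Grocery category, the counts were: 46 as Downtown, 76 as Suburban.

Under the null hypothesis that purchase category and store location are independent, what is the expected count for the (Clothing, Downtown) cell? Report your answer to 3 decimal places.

80.352

Row total (Clothing) = 183; column total (Downtown) = 191; grand total N = 435.
Expected count = (row total × column total) / N = 183 × 191 / 435 = 80.352.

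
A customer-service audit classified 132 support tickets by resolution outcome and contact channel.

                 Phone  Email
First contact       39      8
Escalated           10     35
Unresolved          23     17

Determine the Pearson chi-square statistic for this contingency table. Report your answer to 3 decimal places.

Row totals: 47, 45, 40. Column totals: 72, 60. Grand total N = 132.
Expected counts (row total × column total / N):
  First contact, Phone: 47×72/132 = 25.63636
  First contact, Email: 47×60/132 = 21.36364
  Escalated, Phone: 45×72/132 = 24.54545
  Escalated, Email: 45×60/132 = 20.45455
  Unresolved, Phone: 40×72/132 = 21.81818
  Unresolved, Email: 40×60/132 = 18.18182
Contributions (O − E)²/E:
  (39 − 25.63636)²/25.63636 = 6.9662
  (8 − 21.36364)²/21.36364 = 8.3594
  (10 − 24.54545)²/24.54545 = 8.6195
  (35 − 20.45455)²/20.45455 = 10.3434
  (23 − 21.81818)²/21.81818 = 0.0640
  (17 − 18.18182)²/18.18182 = 0.0768
χ² = 6.9662 + 8.3594 + 8.6195 + 10.3434 + 0.0640 + 0.0768 = 34.429

34.429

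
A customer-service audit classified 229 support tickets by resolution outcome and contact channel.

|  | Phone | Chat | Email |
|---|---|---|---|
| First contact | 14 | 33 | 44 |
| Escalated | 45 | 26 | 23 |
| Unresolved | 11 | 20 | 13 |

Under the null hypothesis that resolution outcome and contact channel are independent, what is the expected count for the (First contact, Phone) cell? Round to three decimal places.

27.817

Row total (First contact) = 91; column total (Phone) = 70; grand total N = 229.
Expected count = (row total × column total) / N = 91 × 70 / 229 = 27.817.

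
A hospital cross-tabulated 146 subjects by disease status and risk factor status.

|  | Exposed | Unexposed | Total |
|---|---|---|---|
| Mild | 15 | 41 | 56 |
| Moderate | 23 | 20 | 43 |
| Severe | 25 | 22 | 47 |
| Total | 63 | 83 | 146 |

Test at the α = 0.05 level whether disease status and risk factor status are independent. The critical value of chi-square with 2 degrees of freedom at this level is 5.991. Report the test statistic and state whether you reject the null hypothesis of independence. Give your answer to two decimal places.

9.92; reject H₀

Grand total N = 146.
Expected counts (row total × column total / N):
  Mild, Exposed: 56×63/146 = 24.164
  Mild, Unexposed: 56×83/146 = 31.836
  Moderate, Exposed: 43×63/146 = 18.555
  Moderate, Unexposed: 43×83/146 = 24.445
  Severe, Exposed: 47×63/146 = 20.281
  Severe, Unexposed: 47×83/146 = 26.719
Contributions (O − E)²/E:
  (15 − 24.164)²/24.164 = 3.4754
  (41 − 31.836)²/31.836 = 2.6379
  (23 − 18.555)²/18.555 = 1.0648
  (20 − 24.445)²/24.445 = 0.8083
  (25 − 20.281)²/20.281 = 1.0980
  (22 − 26.719)²/26.719 = 0.8335
χ² = 3.4754 + 2.6379 + 1.0648 + 0.8083 + 1.0980 + 0.8335 = 9.92
df = (3−1)(2−1) = 2. Since 9.92 > 5.991, reject the null hypothesis of independence at α = 0.05.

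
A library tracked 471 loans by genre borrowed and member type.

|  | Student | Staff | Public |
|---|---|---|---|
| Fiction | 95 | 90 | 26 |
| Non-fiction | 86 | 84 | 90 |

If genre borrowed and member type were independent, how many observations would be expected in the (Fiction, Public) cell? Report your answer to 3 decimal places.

Row total (Fiction) = 211; column total (Public) = 116; grand total N = 471.
Expected count = (row total × column total) / N = 211 × 116 / 471 = 51.966.

51.966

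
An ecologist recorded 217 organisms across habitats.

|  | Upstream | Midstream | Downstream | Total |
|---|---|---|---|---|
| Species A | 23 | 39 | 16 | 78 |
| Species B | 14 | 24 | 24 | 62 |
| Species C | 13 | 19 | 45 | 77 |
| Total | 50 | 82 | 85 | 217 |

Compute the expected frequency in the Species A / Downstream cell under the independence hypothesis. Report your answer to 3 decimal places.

30.553

Row total (Species A) = 78; column total (Downstream) = 85; grand total N = 217.
Expected count = (row total × column total) / N = 78 × 85 / 217 = 30.553.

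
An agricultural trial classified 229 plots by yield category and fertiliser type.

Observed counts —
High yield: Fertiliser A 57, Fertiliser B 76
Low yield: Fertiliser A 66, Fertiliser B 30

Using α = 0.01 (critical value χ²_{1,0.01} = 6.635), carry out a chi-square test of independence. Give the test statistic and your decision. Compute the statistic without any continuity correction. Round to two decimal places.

Row totals: 133, 96. Column totals: 123, 106. Grand total N = 229.
Expected counts (row total × column total / N):
  High yield, Fertiliser A: 133×123/229 = 71.437
  High yield, Fertiliser B: 133×106/229 = 61.563
  Low yield, Fertiliser A: 96×123/229 = 51.563
  Low yield, Fertiliser B: 96×106/229 = 44.437
Contributions (O − E)²/E:
  (57 − 71.437)²/71.437 = 2.9176
  (76 − 61.563)²/61.563 = 3.3856
  (66 − 51.563)²/51.563 = 4.0422
  (30 − 44.437)²/44.437 = 4.6904
χ² = 2.9176 + 3.3856 + 4.0422 + 4.6904 = 15.04
df = (2−1)(2−1) = 1. Since 15.04 > 6.635, reject the null hypothesis of independence at α = 0.01.

15.04; reject H₀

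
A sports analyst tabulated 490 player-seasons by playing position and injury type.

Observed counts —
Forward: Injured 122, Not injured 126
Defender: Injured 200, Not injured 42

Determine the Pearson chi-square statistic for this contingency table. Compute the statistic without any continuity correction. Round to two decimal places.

60.83

Row totals: 248, 242. Column totals: 322, 168. Grand total N = 490.
Expected counts (row total × column total / N):
  Forward, Injured: 248×322/490 = 162.971
  Forward, Not injured: 248×168/490 = 85.029
  Defender, Injured: 242×322/490 = 159.029
  Defender, Not injured: 242×168/490 = 82.971
Contributions (O − E)²/E:
  (122 − 162.971)²/162.971 = 10.3001
  (126 − 85.029)²/85.029 = 19.7418
  (200 − 159.029)²/159.029 = 10.5555
  (42 − 82.971)²/82.971 = 20.2314
χ² = 10.3001 + 19.7418 + 10.5555 + 20.2314 = 60.83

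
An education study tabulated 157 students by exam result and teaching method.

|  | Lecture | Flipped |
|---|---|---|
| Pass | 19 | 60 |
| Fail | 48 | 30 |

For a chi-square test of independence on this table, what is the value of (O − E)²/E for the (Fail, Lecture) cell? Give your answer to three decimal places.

Row total (Fail) = 78; column total (Lecture) = 67; N = 157.
Expected count E = 78 × 67 / 157 = 33.2866.
Contribution = (O − E)²/E = (48 − 33.2866)² / 33.2866 = 6.504.

6.504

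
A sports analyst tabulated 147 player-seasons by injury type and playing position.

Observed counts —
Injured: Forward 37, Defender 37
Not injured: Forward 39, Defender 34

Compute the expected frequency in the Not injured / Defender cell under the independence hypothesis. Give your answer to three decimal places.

35.259

Row total (Not injured) = 73; column total (Defender) = 71; grand total N = 147.
Expected count = (row total × column total) / N = 73 × 71 / 147 = 35.259.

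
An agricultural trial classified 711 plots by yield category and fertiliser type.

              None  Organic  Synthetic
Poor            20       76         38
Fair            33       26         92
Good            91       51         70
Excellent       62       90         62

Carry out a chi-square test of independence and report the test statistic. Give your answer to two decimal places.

Row totals: 134, 151, 212, 214. Column totals: 206, 243, 262. Grand total N = 711.
Expected counts (row total × column total / N):
  Poor, None: 134×206/711 = 38.824
  Poor, Organic: 134×243/711 = 45.797
  Poor, Synthetic: 134×262/711 = 49.378
  Fair, None: 151×206/711 = 43.750
  Fair, Organic: 151×243/711 = 51.608
  Fair, Synthetic: 151×262/711 = 55.643
  Good, None: 212×206/711 = 61.423
  Good, Organic: 212×243/711 = 72.456
  Good, Synthetic: 212×262/711 = 78.121
  Excellent, None: 214×206/711 = 62.003
  Excellent, Organic: 214×243/711 = 73.139
  Excellent, Synthetic: 214×262/711 = 78.858
Contributions (O − E)²/E:
  (20 − 38.824)²/38.824 = 9.1269
  (76 − 45.797)²/45.797 = 19.9188
  (38 − 49.378)²/49.378 = 2.6218
  (33 − 43.750)²/43.750 = 2.6414
  (26 − 51.608)²/51.608 = 12.7067
  (92 − 55.643)²/55.643 = 23.7556
  (91 − 61.423)²/61.423 = 14.2422
  (51 − 72.456)²/72.456 = 6.3536
  (70 − 78.121)²/78.121 = 0.8442
  (62 − 62.003)²/62.003 = 0.0000
  (90 − 73.139)²/73.139 = 3.8870
  (62 − 78.858)²/78.858 = 3.6038
χ² = 9.1269 + 19.9188 + 2.6218 + 2.6414 + 12.7067 + 23.7556 + 14.2422 + 6.3536 + 0.8442 + 0.0000 + 3.8870 + 3.6038 = 99.70

99.70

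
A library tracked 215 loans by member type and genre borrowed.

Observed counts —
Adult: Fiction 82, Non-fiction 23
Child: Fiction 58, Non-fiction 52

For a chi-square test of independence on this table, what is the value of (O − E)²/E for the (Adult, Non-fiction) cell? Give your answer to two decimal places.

Row total (Adult) = 105; column total (Non-fiction) = 75; N = 215.
Expected count E = 105 × 75 / 215 = 36.628.
Contribution = (O − E)²/E = (23 − 36.628)² / 36.628 = 5.07.

5.07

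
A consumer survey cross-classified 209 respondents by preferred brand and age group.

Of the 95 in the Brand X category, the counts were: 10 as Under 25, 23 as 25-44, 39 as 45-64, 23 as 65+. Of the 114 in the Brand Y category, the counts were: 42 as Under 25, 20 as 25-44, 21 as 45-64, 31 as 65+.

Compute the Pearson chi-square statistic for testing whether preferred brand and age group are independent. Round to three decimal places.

Row totals: 95, 114. Column totals: 52, 43, 60, 54. Grand total N = 209.
Expected counts (row total × column total / N):
  Brand X, Under 25: 95×52/209 = 23.6364
  Brand X, 25-44: 95×43/209 = 19.5455
  Brand X, 45-64: 95×60/209 = 27.2727
  Brand X, 65+: 95×54/209 = 24.5455
  Brand Y, Under 25: 114×52/209 = 28.3636
  Brand Y, 25-44: 114×43/209 = 23.4545
  Brand Y, 45-64: 114×60/209 = 32.7273
  Brand Y, 65+: 114×54/209 = 29.4545
Contributions (O − E)²/E:
  (10 − 23.6364)²/23.6364 = 7.8672
  (23 − 19.5455)²/19.5455 = 0.6106
  (39 − 27.2727)²/27.2727 = 5.0428
  (23 − 24.5455)²/24.5455 = 0.0973
  (42 − 28.3636)²/28.3636 = 6.5560
  (20 − 23.4545)²/23.4545 = 0.5088
  (21 − 32.7273)²/32.7273 = 4.2023
  (31 − 29.4545)²/29.4545 = 0.0811
χ² = 7.8672 + 0.6106 + 5.0428 + 0.0973 + 6.5560 + 0.5088 + 4.2023 + 0.0811 = 24.966

24.966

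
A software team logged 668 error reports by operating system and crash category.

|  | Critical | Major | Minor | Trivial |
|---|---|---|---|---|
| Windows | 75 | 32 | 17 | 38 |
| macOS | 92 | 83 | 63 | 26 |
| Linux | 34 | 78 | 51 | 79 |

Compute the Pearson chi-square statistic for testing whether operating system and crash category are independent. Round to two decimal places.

83.67

Row totals: 162, 264, 242. Column totals: 201, 193, 131, 143. Grand total N = 668.
Expected counts (row total × column total / N):
  Windows, Critical: 162×201/668 = 48.7455
  Windows, Major: 162×193/668 = 46.8054
  Windows, Minor: 162×131/668 = 31.7695
  Windows, Trivial: 162×143/668 = 34.6796
  macOS, Critical: 264×201/668 = 79.4371
  macOS, Major: 264×193/668 = 76.2754
  macOS, Minor: 264×131/668 = 51.7725
  macOS, Trivial: 264×143/668 = 56.5150
  Linux, Critical: 242×201/668 = 72.8174
  Linux, Major: 242×193/668 = 69.9192
  Linux, Minor: 242×131/668 = 47.4581
  Linux, Trivial: 242×143/668 = 51.8054
Contributions (O − E)²/E:
  (75 − 48.7455)²/48.7455 = 14.1408
  (32 − 46.8054)²/46.8054 = 4.6832
  (17 − 31.7695)²/31.7695 = 6.8663
  (38 − 34.6796)²/34.6796 = 0.3179
  (92 − 79.4371)²/79.4371 = 1.9868
  (83 − 76.2754)²/76.2754 = 0.5929
  (63 − 51.7725)²/51.7725 = 2.4348
  (26 − 56.5150)²/56.5150 = 16.4764
  (34 − 72.8174)²/72.8174 = 20.6927
  (78 − 69.9192)²/69.9192 = 0.9339
  (51 − 47.4581)²/47.4581 = 0.2643
  (79 − 51.8054)²/51.8054 = 14.2755
χ² = 14.1408 + 4.6832 + 6.8663 + 0.3179 + 1.9868 + 0.5929 + 2.4348 + 16.4764 + 20.6927 + 0.9339 + 0.2643 + 14.2755 = 83.67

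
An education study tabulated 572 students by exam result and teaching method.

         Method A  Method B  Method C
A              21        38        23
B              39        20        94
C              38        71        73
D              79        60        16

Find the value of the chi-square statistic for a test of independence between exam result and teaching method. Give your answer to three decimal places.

112.752

Row totals: 82, 153, 182, 155. Column totals: 177, 189, 206. Grand total N = 572.
Expected counts (row total × column total / N):
  A, Method A: 82×177/572 = 25.374126
  A, Method B: 82×189/572 = 27.094406
  A, Method C: 82×206/572 = 29.531469
  B, Method A: 153×177/572 = 47.344406
  B, Method B: 153×189/572 = 50.554196
  B, Method C: 153×206/572 = 55.101399
  C, Method A: 182×177/572 = 56.318182
  C, Method B: 182×189/572 = 60.136364
  C, Method C: 182×206/572 = 65.545455
  D, Method A: 155×177/572 = 47.963287
  D, Method B: 155×189/572 = 51.215035
  D, Method C: 155×206/572 = 55.821678
Contributions (O − E)²/E:
  (21 − 25.374126)²/25.374126 = 0.7540
  (38 − 27.094406)²/27.094406 = 4.3895
  (23 − 29.531469)²/29.531469 = 1.4446
  (39 − 47.344406)²/47.344406 = 1.4707
  (20 − 50.554196)²/50.554196 = 18.4665
  (94 − 55.101399)²/55.101399 = 27.4603
  (38 − 56.318182)²/56.318182 = 5.9582
  (71 − 60.136364)²/60.136364 = 1.9625
  (73 − 65.545455)²/65.545455 = 0.8478
  (79 − 47.963287)²/47.963287 = 20.0836
  (60 − 51.215035)²/51.215035 = 1.5069
  (16 − 55.821678)²/55.821678 = 28.4077
χ² = 0.7540 + 4.3895 + 1.4446 + 1.4707 + 18.4665 + 27.4603 + 5.9582 + 1.9625 + 0.8478 + 20.0836 + 1.5069 + 28.4077 = 112.752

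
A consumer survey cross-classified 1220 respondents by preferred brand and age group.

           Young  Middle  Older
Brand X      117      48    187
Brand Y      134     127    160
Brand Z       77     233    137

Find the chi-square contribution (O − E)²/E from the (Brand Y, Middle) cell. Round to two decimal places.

Row total (Brand Y) = 421; column total (Middle) = 408; N = 1220.
Expected count E = 421 × 408 / 1220 = 140.793.
Contribution = (O − E)²/E = (127 − 140.793)² / 140.793 = 1.35.

1.35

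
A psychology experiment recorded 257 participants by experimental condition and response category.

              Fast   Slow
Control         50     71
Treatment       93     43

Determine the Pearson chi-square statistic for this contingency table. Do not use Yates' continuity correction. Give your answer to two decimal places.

19.00

Row totals: 121, 136. Column totals: 143, 114. Grand total N = 257.
Expected counts (row total × column total / N):
  Control, Fast: 121×143/257 = 67.327
  Control, Slow: 121×114/257 = 53.673
  Treatment, Fast: 136×143/257 = 75.673
  Treatment, Slow: 136×114/257 = 60.327
Contributions (O − E)²/E:
  (50 − 67.327)²/67.327 = 4.4592
  (71 − 53.673)²/53.673 = 5.5936
  (93 − 75.673)²/75.673 = 3.9674
  (43 − 60.327)²/60.327 = 4.9766
χ² = 4.4592 + 5.5936 + 3.9674 + 4.9766 = 19.00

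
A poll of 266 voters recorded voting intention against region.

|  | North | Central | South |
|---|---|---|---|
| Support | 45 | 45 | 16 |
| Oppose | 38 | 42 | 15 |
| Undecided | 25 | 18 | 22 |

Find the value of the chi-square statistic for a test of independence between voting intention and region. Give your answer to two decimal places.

Row totals: 106, 95, 65. Column totals: 108, 105, 53. Grand total N = 266.
Expected counts (row total × column total / N):
  Support, North: 106×108/266 = 43.038
  Support, Central: 106×105/266 = 41.842
  Support, South: 106×53/266 = 21.120
  Oppose, North: 95×108/266 = 38.571
  Oppose, Central: 95×105/266 = 37.500
  Oppose, South: 95×53/266 = 18.929
  Undecided, North: 65×108/266 = 26.391
  Undecided, Central: 65×105/266 = 25.658
  Undecided, South: 65×53/266 = 12.951
Contributions (O − E)²/E:
  (45 − 43.038)²/43.038 = 0.0894
  (45 − 41.842)²/41.842 = 0.2383
  (16 − 21.120)²/21.120 = 1.2412
  (38 − 38.571)²/38.571 = 0.0085
  (42 − 37.500)²/37.500 = 0.5400
  (15 − 18.929)²/18.929 = 0.8155
  (25 − 26.391)²/26.391 = 0.0733
  (18 − 25.658)²/25.658 = 2.2856
  (22 − 12.951)²/12.951 = 6.3226
χ² = 0.0894 + 0.2383 + 1.2412 + 0.0085 + 0.5400 + 0.8155 + 0.0733 + 2.2856 + 6.3226 = 11.61

11.61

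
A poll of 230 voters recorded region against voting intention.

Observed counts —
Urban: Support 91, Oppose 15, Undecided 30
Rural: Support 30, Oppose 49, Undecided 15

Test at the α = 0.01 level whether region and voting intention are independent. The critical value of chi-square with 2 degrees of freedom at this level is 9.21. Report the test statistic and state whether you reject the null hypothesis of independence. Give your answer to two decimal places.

47.74; reject H₀

Row totals: 136, 94. Column totals: 121, 64, 45. Grand total N = 230.
Expected counts (row total × column total / N):
  Urban, Support: 136×121/230 = 71.5478
  Urban, Oppose: 136×64/230 = 37.8435
  Urban, Undecided: 136×45/230 = 26.6087
  Rural, Support: 94×121/230 = 49.4522
  Rural, Oppose: 94×64/230 = 26.1565
  Rural, Undecided: 94×45/230 = 18.3913
Contributions (O − E)²/E:
  (91 − 71.5478)²/71.5478 = 5.2886
  (15 − 37.8435)²/37.8435 = 13.7890
  (30 − 26.6087)²/26.6087 = 0.4322
  (30 − 49.4522)²/49.4522 = 7.6516
  (49 − 26.1565)²/26.1565 = 19.9501
  (15 − 18.3913)²/18.3913 = 0.6253
χ² = 5.2886 + 13.7890 + 0.4322 + 7.6516 + 19.9501 + 0.6253 = 47.74
df = (2−1)(3−1) = 2. Since 47.74 > 9.21, reject the null hypothesis of independence at α = 0.01.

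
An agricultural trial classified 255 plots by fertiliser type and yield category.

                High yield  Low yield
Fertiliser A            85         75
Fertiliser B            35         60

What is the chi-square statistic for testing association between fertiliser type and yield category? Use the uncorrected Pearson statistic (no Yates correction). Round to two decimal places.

6.34

Row totals: 160, 95. Column totals: 120, 135. Grand total N = 255.
Expected counts (row total × column total / N):
  Fertiliser A, High yield: 160×120/255 = 75.294
  Fertiliser A, Low yield: 160×135/255 = 84.706
  Fertiliser B, High yield: 95×120/255 = 44.706
  Fertiliser B, Low yield: 95×135/255 = 50.294
Contributions (O − E)²/E:
  (85 − 75.294)²/75.294 = 1.2512
  (75 − 84.706)²/84.706 = 1.1122
  (35 − 44.706)²/44.706 = 2.1072
  (60 − 50.294)²/50.294 = 1.8731
χ² = 1.2512 + 1.1122 + 2.1072 + 1.8731 = 6.34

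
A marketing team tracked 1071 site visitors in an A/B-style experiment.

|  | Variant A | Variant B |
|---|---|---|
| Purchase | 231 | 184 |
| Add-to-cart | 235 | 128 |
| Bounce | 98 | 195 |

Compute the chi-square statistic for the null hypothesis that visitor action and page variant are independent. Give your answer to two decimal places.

Row totals: 415, 363, 293. Column totals: 564, 507. Grand total N = 1071.
Expected counts (row total × column total / N):
  Purchase, Variant A: 415×564/1071 = 218.543
  Purchase, Variant B: 415×507/1071 = 196.457
  Add-to-cart, Variant A: 363×564/1071 = 191.160
  Add-to-cart, Variant B: 363×507/1071 = 171.840
  Bounce, Variant A: 293×564/1071 = 154.297
  Bounce, Variant B: 293×507/1071 = 138.703
Contributions (O − E)²/E:
  (231 − 218.543)²/218.543 = 0.7101
  (184 − 196.457)²/196.457 = 0.7899
  (235 − 191.160)²/191.160 = 10.0541
  (128 − 171.840)²/171.840 = 11.1845
  (98 − 154.297)²/154.297 = 20.5406
  (195 − 138.703)²/138.703 = 22.8499
χ² = 0.7101 + 0.7899 + 10.0541 + 11.1845 + 20.5406 + 22.8499 = 66.13

66.13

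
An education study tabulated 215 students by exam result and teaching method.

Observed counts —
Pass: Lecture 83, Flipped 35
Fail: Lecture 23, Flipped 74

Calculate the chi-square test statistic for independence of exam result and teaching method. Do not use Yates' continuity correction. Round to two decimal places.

Row totals: 118, 97. Column totals: 106, 109. Grand total N = 215.
Expected counts (row total × column total / N):
  Pass, Lecture: 118×106/215 = 58.177
  Pass, Flipped: 118×109/215 = 59.823
  Fail, Lecture: 97×106/215 = 47.823
  Fail, Flipped: 97×109/215 = 49.177
Contributions (O − E)²/E:
  (83 − 58.177)²/58.177 = 10.5915
  (35 − 59.823)²/59.823 = 10.3001
  (23 − 47.823)²/47.823 = 12.8846
  (74 − 49.177)²/49.177 = 12.5299
χ² = 10.5915 + 10.3001 + 12.8846 + 12.5299 = 46.31

46.31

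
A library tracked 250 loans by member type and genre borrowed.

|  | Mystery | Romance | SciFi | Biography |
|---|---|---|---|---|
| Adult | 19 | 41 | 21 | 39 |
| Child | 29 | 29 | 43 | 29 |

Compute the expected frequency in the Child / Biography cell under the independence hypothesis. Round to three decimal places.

35.360

Row total (Child) = 130; column total (Biography) = 68; grand total N = 250.
Expected count = (row total × column total) / N = 130 × 68 / 250 = 35.360.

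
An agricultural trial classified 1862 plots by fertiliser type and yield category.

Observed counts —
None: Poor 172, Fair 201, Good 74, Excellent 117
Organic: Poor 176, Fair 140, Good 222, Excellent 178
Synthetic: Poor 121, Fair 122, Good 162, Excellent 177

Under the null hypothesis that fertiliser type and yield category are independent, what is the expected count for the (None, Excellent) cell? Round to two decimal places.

142.97

Row total (None) = 564; column total (Excellent) = 472; grand total N = 1862.
Expected count = (row total × column total) / N = 564 × 472 / 1862 = 142.97.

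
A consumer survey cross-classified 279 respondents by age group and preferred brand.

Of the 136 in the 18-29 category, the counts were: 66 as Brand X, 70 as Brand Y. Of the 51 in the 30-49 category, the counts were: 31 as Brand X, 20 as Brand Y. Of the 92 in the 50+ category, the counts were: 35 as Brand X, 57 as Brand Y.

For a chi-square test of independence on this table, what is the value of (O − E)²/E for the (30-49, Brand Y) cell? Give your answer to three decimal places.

1.757

Row total (30-49) = 51; column total (Brand Y) = 147; N = 279.
Expected count E = 51 × 147 / 279 = 26.8710.
Contribution = (O − E)²/E = (20 − 26.8710)² / 26.8710 = 1.757.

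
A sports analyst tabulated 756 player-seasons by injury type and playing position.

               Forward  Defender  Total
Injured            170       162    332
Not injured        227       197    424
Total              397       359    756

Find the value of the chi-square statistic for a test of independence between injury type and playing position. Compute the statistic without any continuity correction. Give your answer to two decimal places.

0.41

Grand total N = 756.
Expected counts (row total × column total / N):
  Injured, Forward: 332×397/756 = 174.344
  Injured, Defender: 332×359/756 = 157.656
  Not injured, Forward: 424×397/756 = 222.656
  Not injured, Defender: 424×359/756 = 201.344
Contributions (O − E)²/E:
  (170 − 174.344)²/174.344 = 0.1082
  (162 − 157.656)²/157.656 = 0.1197
  (227 − 222.656)²/222.656 = 0.0848
  (197 − 201.344)²/201.344 = 0.0937
χ² = 0.1082 + 0.1197 + 0.0848 + 0.0937 = 0.41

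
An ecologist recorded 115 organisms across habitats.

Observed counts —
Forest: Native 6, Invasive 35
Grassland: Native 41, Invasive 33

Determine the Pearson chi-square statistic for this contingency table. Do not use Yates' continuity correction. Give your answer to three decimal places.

Row totals: 41, 74. Column totals: 47, 68. Grand total N = 115.
Expected counts (row total × column total / N):
  Forest, Native: 41×47/115 = 16.7565
  Forest, Invasive: 41×68/115 = 24.2435
  Grassland, Native: 74×47/115 = 30.2435
  Grassland, Invasive: 74×68/115 = 43.7565
Contributions (O − E)²/E:
  (6 − 16.7565)²/16.7565 = 6.9049
  (35 − 24.2435)²/24.2435 = 4.7725
  (41 − 30.2435)²/30.2435 = 3.8257
  (33 − 43.7565)²/43.7565 = 2.6442
χ² = 6.9049 + 4.7725 + 3.8257 + 2.6442 = 18.147

18.147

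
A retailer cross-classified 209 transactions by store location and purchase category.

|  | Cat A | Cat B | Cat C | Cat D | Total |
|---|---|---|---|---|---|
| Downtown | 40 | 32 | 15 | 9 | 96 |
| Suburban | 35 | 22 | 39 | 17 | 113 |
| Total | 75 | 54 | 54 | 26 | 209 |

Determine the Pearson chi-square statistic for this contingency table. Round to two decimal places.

Grand total N = 209.
Expected counts (row total × column total / N):
  Downtown, Cat A: 96×75/209 = 34.450
  Downtown, Cat B: 96×54/209 = 24.804
  Downtown, Cat C: 96×54/209 = 24.804
  Downtown, Cat D: 96×26/209 = 11.943
  Suburban, Cat A: 113×75/209 = 40.550
  Suburban, Cat B: 113×54/209 = 29.196
  Suburban, Cat C: 113×54/209 = 29.196
  Suburban, Cat D: 113×26/209 = 14.057
Contributions (O − E)²/E:
  (40 − 34.450)²/34.450 = 0.8941
  (32 − 24.804)²/24.804 = 2.0877
  (15 − 24.804)²/24.804 = 3.8751
  (9 − 11.943)²/11.943 = 0.7252
  (35 − 40.550)²/40.550 = 0.7596
  (22 − 29.196)²/29.196 = 1.7736
  (39 − 29.196)²/29.196 = 3.2922
  (17 − 14.057)²/14.057 = 0.6162
χ² = 0.8941 + 2.0877 + 3.8751 + 0.7252 + 0.7596 + 1.7736 + 3.2922 + 0.6162 = 14.02

14.02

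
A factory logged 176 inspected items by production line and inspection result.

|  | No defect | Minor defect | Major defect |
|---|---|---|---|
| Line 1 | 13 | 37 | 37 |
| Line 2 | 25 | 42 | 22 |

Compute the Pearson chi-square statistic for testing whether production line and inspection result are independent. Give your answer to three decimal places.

Row totals: 87, 89. Column totals: 38, 79, 59. Grand total N = 176.
Expected counts (row total × column total / N):
  Line 1, No defect: 87×38/176 = 18.7841
  Line 1, Minor defect: 87×79/176 = 39.0511
  Line 1, Major defect: 87×59/176 = 29.1648
  Line 2, No defect: 89×38/176 = 19.2159
  Line 2, Minor defect: 89×79/176 = 39.9489
  Line 2, Major defect: 89×59/176 = 29.8352
Contributions (O − E)²/E:
  (13 − 18.7841)²/18.7841 = 1.7811
  (37 − 39.0511)²/39.0511 = 0.1077
  (37 − 29.1648)²/29.1648 = 2.1049
  (25 − 19.2159)²/19.2159 = 1.7410
  (42 − 39.9489)²/39.9489 = 0.1053
  (22 − 29.8352)²/29.8352 = 2.0576
χ² = 1.7811 + 0.1077 + 2.1049 + 1.7410 + 0.1053 + 2.0576 = 7.898

7.898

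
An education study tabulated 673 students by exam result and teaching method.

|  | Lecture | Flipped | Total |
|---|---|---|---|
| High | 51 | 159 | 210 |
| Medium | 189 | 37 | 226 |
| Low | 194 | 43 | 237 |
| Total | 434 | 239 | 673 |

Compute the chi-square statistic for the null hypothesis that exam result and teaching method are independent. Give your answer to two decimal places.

215.58

Grand total N = 673.
Expected counts (row total × column total / N):
  High, Lecture: 210×434/673 = 135.423
  High, Flipped: 210×239/673 = 74.577
  Medium, Lecture: 226×434/673 = 145.741
  Medium, Flipped: 226×239/673 = 80.259
  Low, Lecture: 237×434/673 = 152.835
  Low, Flipped: 237×239/673 = 84.165
Contributions (O − E)²/E:
  (51 − 135.423)²/135.423 = 52.6295
  (159 − 74.577)²/74.577 = 95.5689
  (189 − 145.741)²/145.741 = 12.8402
  (37 − 80.259)²/80.259 = 23.3163
  (194 − 152.835)²/152.835 = 11.0875
  (43 − 84.165)²/84.165 = 20.1338
χ² = 52.6295 + 95.5689 + 12.8402 + 23.3163 + 11.0875 + 20.1338 = 215.58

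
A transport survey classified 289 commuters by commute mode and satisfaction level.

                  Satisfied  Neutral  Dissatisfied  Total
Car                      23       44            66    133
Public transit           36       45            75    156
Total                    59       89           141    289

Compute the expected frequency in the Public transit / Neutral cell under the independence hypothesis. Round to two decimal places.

Row total (Public transit) = 156; column total (Neutral) = 89; grand total N = 289.
Expected count = (row total × column total) / N = 156 × 89 / 289 = 48.04.

48.04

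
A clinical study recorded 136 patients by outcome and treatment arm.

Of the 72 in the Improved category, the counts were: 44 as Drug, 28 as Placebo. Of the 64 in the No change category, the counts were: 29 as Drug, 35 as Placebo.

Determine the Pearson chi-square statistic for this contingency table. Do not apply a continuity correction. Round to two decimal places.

3.40

Row totals: 72, 64. Column totals: 73, 63. Grand total N = 136.
Expected counts (row total × column total / N):
  Improved, Drug: 72×73/136 = 38.647
  Improved, Placebo: 72×63/136 = 33.353
  No change, Drug: 64×73/136 = 34.353
  No change, Placebo: 64×63/136 = 29.647
Contributions (O − E)²/E:
  (44 − 38.647)²/38.647 = 0.7414
  (28 − 33.353)²/33.353 = 0.8591
  (29 − 34.353)²/34.353 = 0.8341
  (35 − 29.647)²/29.647 = 0.9665
χ² = 0.7414 + 0.8591 + 0.8341 + 0.9665 = 3.40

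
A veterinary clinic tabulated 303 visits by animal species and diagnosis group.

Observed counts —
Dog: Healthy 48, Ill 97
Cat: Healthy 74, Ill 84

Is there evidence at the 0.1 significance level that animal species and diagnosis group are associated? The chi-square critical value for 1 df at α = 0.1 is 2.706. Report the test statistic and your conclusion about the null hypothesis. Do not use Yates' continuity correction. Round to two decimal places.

Row totals: 145, 158. Column totals: 122, 181. Grand total N = 303.
Expected counts (row total × column total / N):
  Dog, Healthy: 145×122/303 = 58.383
  Dog, Ill: 145×181/303 = 86.617
  Cat, Healthy: 158×122/303 = 63.617
  Cat, Ill: 158×181/303 = 94.383
Contributions (O − E)²/E:
  (48 − 58.383)²/58.383 = 1.8465
  (97 − 86.617)²/86.617 = 1.2446
  (74 − 63.617)²/63.617 = 1.6946
  (84 − 94.383)²/94.383 = 1.1422
χ² = 1.8465 + 1.2446 + 1.6946 + 1.1422 = 5.93
df = (2−1)(2−1) = 1. Since 5.93 > 2.706, reject the null hypothesis of independence at α = 0.1.

5.93; reject H₀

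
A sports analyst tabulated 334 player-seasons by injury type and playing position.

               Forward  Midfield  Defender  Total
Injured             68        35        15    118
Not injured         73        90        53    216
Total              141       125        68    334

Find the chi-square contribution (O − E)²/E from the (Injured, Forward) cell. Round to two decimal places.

Row total (Injured) = 118; column total (Forward) = 141; N = 334.
Expected count E = 118 × 141 / 334 = 49.814.
Contribution = (O − E)²/E = (68 − 49.814)² / 49.814 = 6.64.

6.64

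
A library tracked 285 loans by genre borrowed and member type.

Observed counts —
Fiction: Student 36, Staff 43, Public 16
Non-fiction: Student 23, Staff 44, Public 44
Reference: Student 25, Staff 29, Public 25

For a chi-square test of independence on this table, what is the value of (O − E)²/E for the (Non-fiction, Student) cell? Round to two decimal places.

2.89

Row total (Non-fiction) = 111; column total (Student) = 84; N = 285.
Expected count E = 111 × 84 / 285 = 32.716.
Contribution = (O − E)²/E = (23 − 32.716)² / 32.716 = 2.89.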